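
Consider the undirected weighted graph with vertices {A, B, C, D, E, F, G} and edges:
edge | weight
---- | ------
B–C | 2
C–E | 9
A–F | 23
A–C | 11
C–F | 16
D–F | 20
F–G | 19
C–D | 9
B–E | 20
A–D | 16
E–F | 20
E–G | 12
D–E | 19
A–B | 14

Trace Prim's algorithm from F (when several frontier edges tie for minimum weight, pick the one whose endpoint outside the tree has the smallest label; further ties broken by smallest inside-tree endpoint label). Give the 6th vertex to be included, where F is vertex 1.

A

Prim's algorithm from F:
Step 1: cheapest edge leaving the tree is C–F (16); add C.
Step 2: cheapest edge leaving the tree is B–C (2); add B.
Step 3: cheapest edge leaving the tree is C–D (9); add D.
Step 4: cheapest edge leaving the tree is C–E (9); add E.
Step 5: cheapest edge leaving the tree is A–C (11); add A.
Step 6: cheapest edge leaving the tree is E–G (12); add G.
Vertex order: F, C, B, D, E, A, G. The 6th vertex is A.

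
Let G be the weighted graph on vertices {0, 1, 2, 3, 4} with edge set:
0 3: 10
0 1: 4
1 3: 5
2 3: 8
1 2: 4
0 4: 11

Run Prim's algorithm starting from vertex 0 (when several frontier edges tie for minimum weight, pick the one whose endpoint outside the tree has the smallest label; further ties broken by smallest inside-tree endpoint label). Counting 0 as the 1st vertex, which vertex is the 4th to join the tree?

3

Prim, starting at 0.
Step 1: cheapest edge leaving the tree is 0 1 (4); add 1.
Step 2: cheapest edge leaving the tree is 1 2 (4); add 2.
Step 3: cheapest edge leaving the tree is 1 3 (5); add 3.
Step 4: cheapest edge leaving the tree is 0 4 (11); add 4.
Vertex order: 0, 1, 2, 3, 4. The 4th vertex is 3.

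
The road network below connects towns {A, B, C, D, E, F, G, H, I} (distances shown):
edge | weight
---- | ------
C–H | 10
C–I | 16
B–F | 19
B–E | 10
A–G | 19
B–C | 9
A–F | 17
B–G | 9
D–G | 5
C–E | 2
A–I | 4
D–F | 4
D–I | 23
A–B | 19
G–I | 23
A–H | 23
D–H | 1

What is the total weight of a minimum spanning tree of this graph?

50

Prim's algorithm from F:
Step 1: cheapest edge leaving the tree is D–F (4); add D.
Step 2: cheapest edge leaving the tree is D–H (1); add H.
Step 3: cheapest edge leaving the tree is D–G (5); add G.
Step 4: cheapest edge leaving the tree is B–G (9); add B.
Step 5: cheapest edge leaving the tree is B–C (9); add C.
Step 6: cheapest edge leaving the tree is C–E (2); add E.
Step 7: cheapest edge leaving the tree is C–I (16); add I.
Step 8: cheapest edge leaving the tree is A–I (4); add A.
MST edges: D–F, D–H, D–G, B–G, B–C, C–E, C–I, A–I; total weight 4+1+5+9+9+2+16+4 = 50.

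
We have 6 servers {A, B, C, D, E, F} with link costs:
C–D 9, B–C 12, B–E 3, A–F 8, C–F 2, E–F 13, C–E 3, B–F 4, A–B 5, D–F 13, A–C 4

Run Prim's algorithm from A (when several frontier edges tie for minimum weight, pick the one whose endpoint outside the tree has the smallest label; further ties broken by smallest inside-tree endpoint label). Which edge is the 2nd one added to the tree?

Prim, starting at A.
Step 1: cheapest edge leaving the tree is A–C (4); add C.
Step 2: cheapest edge leaving the tree is C–F (2); add F.
Step 3: cheapest edge leaving the tree is C–E (3); add E.
Step 4: cheapest edge leaving the tree is B–E (3); add B.
Step 5: cheapest edge leaving the tree is C–D (9); add D.
The 2nd edge added is C–F.

C-F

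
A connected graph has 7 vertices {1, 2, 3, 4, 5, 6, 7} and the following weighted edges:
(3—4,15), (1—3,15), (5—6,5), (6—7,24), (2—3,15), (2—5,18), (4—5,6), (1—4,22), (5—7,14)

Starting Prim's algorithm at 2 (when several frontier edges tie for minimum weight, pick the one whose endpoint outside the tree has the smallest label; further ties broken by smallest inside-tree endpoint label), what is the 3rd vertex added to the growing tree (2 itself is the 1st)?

1

Prim, starting at 2.
Step 1: frontier [2—3 15, 2—5 18] → take 2—3 (15); add 3.
Step 2: frontier [2—5 18, 1—3 15, 3—4 15] → take 1—3 (15); add 1.
Step 3: frontier [1—4 22, 2—5 18, 3—4 15] → take 3—4 (15); add 4.
Step 4: frontier [2—5 18, 4—5 6] → take 4—5 (6); add 5.
Step 5: frontier [5—6 5, 5—7 14] → take 5—6 (5); add 6.
Step 6: frontier [5—7 14, 6—7 24] → take 5—7 (14); add 7.
Vertex order: 2, 3, 1, 4, 5, 6, 7. The 3rd vertex is 1.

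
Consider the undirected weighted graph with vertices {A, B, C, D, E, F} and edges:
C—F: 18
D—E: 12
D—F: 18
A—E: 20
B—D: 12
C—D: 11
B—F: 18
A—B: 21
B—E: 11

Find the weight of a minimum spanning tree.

Kruskal's algorithm — process edges by increasing weight (ties by edge label):
B—E (11): add. Components now {A} {B,E} {C} {D} {F}
C—D (11): add. Components now {A} {B,E} {C,D} {F}
B—D (12): add. Components now {A} {B,C,D,E} {F}
D—E (12): skip — D and E already connected.
B—F (18): add. Components now {A} {B,C,D,E,F}
C—F (18): skip — C and F already connected.
D—F (18): skip — D and F already connected.
A—E (20): add. Components now {A,B,C,D,E,F}
MST edges: B—E, C—D, B—D, B—F, A—E; total weight 11+11+12+18+20 = 72.

72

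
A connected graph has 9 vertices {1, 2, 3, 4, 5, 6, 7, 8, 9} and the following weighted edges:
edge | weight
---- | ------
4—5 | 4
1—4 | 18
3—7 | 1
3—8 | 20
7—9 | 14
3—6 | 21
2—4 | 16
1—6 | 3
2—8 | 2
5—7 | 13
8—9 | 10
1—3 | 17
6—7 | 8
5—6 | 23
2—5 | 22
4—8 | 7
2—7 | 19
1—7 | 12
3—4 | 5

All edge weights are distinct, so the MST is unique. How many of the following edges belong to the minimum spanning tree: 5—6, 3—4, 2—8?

Sort edges by weight, then run Kruskal:
3—7 (1): add — endpoints in different components.
2—8 (2): add — endpoints in different components.
1—6 (3): add — endpoints in different components.
4—5 (4): add — endpoints in different components.
3—4 (5): add — endpoints in different components.
4—8 (7): add — endpoints in different components.
6—7 (8): add — endpoints in different components.
8—9 (10): add — endpoints in different components.
MST edge set: {3—7, 2—8, 1—6, 4—5, 3—4, 4—8, 6—7, 8—9}.
Of the listed edges, {3—4, 2—8} are in the MST → 2.

2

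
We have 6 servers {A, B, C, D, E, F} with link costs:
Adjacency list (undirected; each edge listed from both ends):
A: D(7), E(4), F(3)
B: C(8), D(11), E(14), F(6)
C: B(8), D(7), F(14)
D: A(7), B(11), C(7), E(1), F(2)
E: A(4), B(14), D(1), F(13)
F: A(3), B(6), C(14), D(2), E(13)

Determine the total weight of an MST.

19

Grow the tree from F using Prim:
Step 1: cheapest edge leaving the tree is D–F (2); add D.
Step 2: cheapest edge leaving the tree is D–E (1); add E.
Step 3: cheapest edge leaving the tree is A–F (3); add A.
Step 4: cheapest edge leaving the tree is B–F (6); add B.
Step 5: cheapest edge leaving the tree is C–D (7); add C.
MST edges: D–F, D–E, A–F, B–F, C–D; total weight 2+1+3+6+7 = 19.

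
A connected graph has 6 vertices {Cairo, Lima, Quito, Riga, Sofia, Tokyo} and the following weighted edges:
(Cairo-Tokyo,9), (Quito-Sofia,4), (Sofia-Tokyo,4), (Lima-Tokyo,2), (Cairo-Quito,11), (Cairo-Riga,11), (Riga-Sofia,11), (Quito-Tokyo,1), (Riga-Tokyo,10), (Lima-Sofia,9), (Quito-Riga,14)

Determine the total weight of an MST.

Prim, starting at Tokyo.
Step 1: cheapest edge leaving the tree is Quito-Tokyo (1); add Quito.
Step 2: cheapest edge leaving the tree is Lima-Tokyo (2); add Lima.
Step 3: cheapest edge leaving the tree is Quito-Sofia (4); add Sofia.
Step 4: cheapest edge leaving the tree is Cairo-Tokyo (9); add Cairo.
Step 5: cheapest edge leaving the tree is Riga-Tokyo (10); add Riga.
MST edges: Quito-Tokyo, Lima-Tokyo, Quito-Sofia, Cairo-Tokyo, Riga-Tokyo; total weight 1+2+4+9+10 = 26.

26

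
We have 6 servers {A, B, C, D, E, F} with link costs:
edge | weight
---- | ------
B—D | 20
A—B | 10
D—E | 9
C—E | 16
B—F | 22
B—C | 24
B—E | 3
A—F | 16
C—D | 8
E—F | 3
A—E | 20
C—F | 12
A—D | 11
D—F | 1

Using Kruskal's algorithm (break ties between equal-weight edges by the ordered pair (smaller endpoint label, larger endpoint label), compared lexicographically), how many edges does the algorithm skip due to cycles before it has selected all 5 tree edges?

Sort edges by weight, then run Kruskal:
D—F (1): add. Components now {A} {B} {C} {D,F} {E}
B—E (3): add. Components now {A} {B,E} {C} {D,F}
E—F (3): add. Components now {A} {B,D,E,F} {C}
C—D (8): add. Components now {A} {B,C,D,E,F}
D—E (9): skip — D and E already connected.
A—B (10): add. Components now {A,B,C,D,E,F}
Edges rejected before the tree was complete: 1.

1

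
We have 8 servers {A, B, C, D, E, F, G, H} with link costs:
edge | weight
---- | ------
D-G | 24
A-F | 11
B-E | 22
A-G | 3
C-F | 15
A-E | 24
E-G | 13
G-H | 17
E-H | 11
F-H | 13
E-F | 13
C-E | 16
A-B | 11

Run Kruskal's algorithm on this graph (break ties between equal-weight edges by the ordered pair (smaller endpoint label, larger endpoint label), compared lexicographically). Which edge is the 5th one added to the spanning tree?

Kruskal's algorithm — process edges by increasing weight (ties by edge label):
A-G (3): add — endpoints in different components.
A-B (11): add — endpoints in different components.
A-F (11): add — endpoints in different components.
E-H (11): add — endpoints in different components.
E-F (13): add — endpoints in different components.
E-G (13): skip — E and G already connected.
F-H (13): skip — F and H already connected.
C-F (15): add — endpoints in different components.
C-E (16): skip — C and E already connected.
G-H (17): skip — G and H already connected.
B-E (22): skip — B and E already connected.
A-E (24): skip — A and E already connected.
D-G (24): add — endpoints in different components.
The 5th edge added is E-F.

E-F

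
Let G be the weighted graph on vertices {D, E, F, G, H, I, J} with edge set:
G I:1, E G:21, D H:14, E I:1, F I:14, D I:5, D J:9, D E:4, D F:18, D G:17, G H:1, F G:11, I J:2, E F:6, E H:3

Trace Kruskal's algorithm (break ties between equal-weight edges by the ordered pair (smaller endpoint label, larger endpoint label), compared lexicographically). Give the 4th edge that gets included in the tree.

Sort edges by weight, then run Kruskal:
E I (1): add. Components now {D} {E,I} {F} {G} {H} {J}
G H (1): add. Components now {D} {E,I} {F} {G,H} {J}
G I (1): add. Components now {D} {E,G,H,I} {F} {J}
I J (2): add. Components now {D} {E,G,H,I,J} {F}
E H (3): skip — E and H already connected.
D E (4): add. Components now {D,E,G,H,I,J} {F}
D I (5): skip — D and I already connected.
E F (6): add. Components now {D,E,F,G,H,I,J}
The 4th edge added is I J.

I-J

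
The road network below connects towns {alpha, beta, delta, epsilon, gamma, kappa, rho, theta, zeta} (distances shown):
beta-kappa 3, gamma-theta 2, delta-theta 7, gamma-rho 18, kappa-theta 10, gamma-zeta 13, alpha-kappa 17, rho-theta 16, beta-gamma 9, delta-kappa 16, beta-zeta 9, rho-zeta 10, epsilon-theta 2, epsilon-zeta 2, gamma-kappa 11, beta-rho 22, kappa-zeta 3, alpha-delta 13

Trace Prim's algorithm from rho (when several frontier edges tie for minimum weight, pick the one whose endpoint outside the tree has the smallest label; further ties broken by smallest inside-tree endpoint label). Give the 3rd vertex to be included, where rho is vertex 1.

Grow the tree from rho using Prim:
Step 1: cheapest edge leaving the tree is rho-zeta (10); add zeta.
Step 2: cheapest edge leaving the tree is epsilon-zeta (2); add epsilon.
Step 3: cheapest edge leaving the tree is epsilon-theta (2); add theta.
Step 4: cheapest edge leaving the tree is gamma-theta (2); add gamma.
Step 5: cheapest edge leaving the tree is kappa-zeta (3); add kappa.
Step 6: cheapest edge leaving the tree is beta-kappa (3); add beta.
Step 7: cheapest edge leaving the tree is delta-theta (7); add delta.
Step 8: cheapest edge leaving the tree is alpha-delta (13); add alpha.
Vertex order: rho, zeta, epsilon, theta, gamma, kappa, beta, delta, alpha. The 3rd vertex is epsilon.

epsilon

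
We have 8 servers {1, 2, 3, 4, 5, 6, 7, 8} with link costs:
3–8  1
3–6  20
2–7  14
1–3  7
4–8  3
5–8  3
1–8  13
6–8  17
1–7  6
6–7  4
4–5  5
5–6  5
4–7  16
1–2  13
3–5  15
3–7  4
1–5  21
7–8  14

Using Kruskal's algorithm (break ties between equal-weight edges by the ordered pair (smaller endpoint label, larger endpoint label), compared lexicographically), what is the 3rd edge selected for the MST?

5-8

Sort edges by weight, then run Kruskal:
3–8 (1): add — endpoints in different components.
4–8 (3): add — endpoints in different components.
5–8 (3): add — endpoints in different components.
3–7 (4): add — endpoints in different components.
6–7 (4): add — endpoints in different components.
4–5 (5): skip — 4 and 5 already connected.
5–6 (5): skip — 5 and 6 already connected.
1–7 (6): add — endpoints in different components.
1–3 (7): skip — 1 and 3 already connected.
1–2 (13): add — endpoints in different components.
The 3rd edge added is 5–8.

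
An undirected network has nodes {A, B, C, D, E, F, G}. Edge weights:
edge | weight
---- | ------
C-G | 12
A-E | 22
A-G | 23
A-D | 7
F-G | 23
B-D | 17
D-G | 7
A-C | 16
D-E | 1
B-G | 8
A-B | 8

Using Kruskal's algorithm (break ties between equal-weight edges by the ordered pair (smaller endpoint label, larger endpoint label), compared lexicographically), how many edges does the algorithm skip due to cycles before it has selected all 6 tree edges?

5

Kruskal's algorithm — process edges by increasing weight (ties by edge label):
D-E (1): add — endpoints in different components.
A-D (7): add — endpoints in different components.
D-G (7): add — endpoints in different components.
A-B (8): add — endpoints in different components.
B-G (8): skip — B and G already connected.
C-G (12): add — endpoints in different components.
A-C (16): skip — A and C already connected.
B-D (17): skip — B and D already connected.
A-E (22): skip — A and E already connected.
A-G (23): skip — A and G already connected.
F-G (23): add — endpoints in different components.
Edges rejected before the tree was complete: 5.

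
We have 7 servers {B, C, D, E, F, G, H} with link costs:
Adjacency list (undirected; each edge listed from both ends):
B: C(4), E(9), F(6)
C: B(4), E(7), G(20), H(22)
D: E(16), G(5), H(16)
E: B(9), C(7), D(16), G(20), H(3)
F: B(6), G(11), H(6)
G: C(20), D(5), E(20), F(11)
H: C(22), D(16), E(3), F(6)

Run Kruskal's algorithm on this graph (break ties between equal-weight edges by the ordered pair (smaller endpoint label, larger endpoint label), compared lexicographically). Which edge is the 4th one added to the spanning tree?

B-F

Sort edges by weight, then run Kruskal:
E–H (3): add — endpoints in different components.
B–C (4): add — endpoints in different components.
D–G (5): add — endpoints in different components.
B–F (6): add — endpoints in different components.
F–H (6): add — endpoints in different components.
C–E (7): skip — C and E already connected.
B–E (9): skip — B and E already connected.
F–G (11): add — endpoints in different components.
The 4th edge added is B–F.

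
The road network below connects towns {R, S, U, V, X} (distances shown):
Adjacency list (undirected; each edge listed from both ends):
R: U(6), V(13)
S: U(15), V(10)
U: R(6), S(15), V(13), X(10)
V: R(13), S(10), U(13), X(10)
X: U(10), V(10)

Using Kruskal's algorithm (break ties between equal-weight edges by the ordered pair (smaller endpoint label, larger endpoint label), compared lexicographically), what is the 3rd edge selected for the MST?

Sort edges by weight, then run Kruskal:
R–U (6): add — endpoints in different components.
S–V (10): add — endpoints in different components.
U–X (10): add — endpoints in different components.
V–X (10): add — endpoints in different components.
The 3rd edge added is U–X.

U-X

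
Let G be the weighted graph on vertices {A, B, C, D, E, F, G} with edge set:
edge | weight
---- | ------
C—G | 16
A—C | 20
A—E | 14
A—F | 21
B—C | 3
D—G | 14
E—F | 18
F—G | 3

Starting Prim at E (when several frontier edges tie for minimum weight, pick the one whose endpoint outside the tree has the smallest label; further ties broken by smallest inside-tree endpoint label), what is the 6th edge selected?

B-C

Prim's algorithm from E:
Step 1: frontier [A—E 14, E—F 18] → take A—E (14); add A.
Step 2: frontier [A—C 20, A—F 21, E—F 18] → take E—F (18); add F.
Step 3: frontier [A—C 20, F—G 3] → take F—G (3); add G.
Step 4: frontier [A—C 20, D—G 14, C—G 16] → take D—G (14); add D.
Step 5: frontier [A—C 20, C—G 16] → take C—G (16); add C.
Step 6: frontier [B—C 3] → take B—C (3); add B.
The 6th edge added is B—C.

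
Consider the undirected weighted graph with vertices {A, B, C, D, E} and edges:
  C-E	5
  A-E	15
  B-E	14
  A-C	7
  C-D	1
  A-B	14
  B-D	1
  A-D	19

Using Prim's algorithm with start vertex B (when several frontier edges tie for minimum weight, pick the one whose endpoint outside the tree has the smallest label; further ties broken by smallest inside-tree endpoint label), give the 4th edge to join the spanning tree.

A-C

Prim, starting at B.
Step 1: frontier [B-D 1, A-B 14, B-E 14] → take B-D (1); add D.
Step 2: frontier [A-B 14, B-E 14, C-D 1, A-D 19] → take C-D (1); add C.
Step 3: frontier [A-B 14, B-E 14, C-E 5, A-C 7, A-D 19] → take C-E (5); add E.
Step 4: frontier [A-B 14, A-C 7, A-D 19, A-E 15] → take A-C (7); add A.
The 4th edge added is A-C.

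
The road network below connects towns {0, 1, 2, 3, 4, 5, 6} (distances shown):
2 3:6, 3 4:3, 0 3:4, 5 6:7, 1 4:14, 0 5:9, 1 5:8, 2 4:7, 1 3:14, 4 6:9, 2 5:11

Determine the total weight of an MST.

37

Grow the tree from 3 using Prim:
Step 1: cheapest edge leaving the tree is 3 4 (3); add 4.
Step 2: cheapest edge leaving the tree is 0 3 (4); add 0.
Step 3: cheapest edge leaving the tree is 2 3 (6); add 2.
Step 4: cheapest edge leaving the tree is 0 5 (9); add 5.
Step 5: cheapest edge leaving the tree is 5 6 (7); add 6.
Step 6: cheapest edge leaving the tree is 1 5 (8); add 1.
MST edges: 3 4, 0 3, 2 3, 0 5, 5 6, 1 5; total weight 3+4+6+9+7+8 = 37.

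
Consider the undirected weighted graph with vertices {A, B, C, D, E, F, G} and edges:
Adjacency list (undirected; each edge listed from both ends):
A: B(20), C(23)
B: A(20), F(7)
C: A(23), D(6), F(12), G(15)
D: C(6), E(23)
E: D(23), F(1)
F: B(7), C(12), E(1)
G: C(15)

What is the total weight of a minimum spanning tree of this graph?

Kruskal: consider edges lightest-first.
E—F (1): add — endpoints in different components.
C—D (6): add — endpoints in different components.
B—F (7): add — endpoints in different components.
C—F (12): add — endpoints in different components.
C—G (15): add — endpoints in different components.
A—B (20): add — endpoints in different components.
MST edges: E—F, C—D, B—F, C—F, C—G, A—B; total weight 1+6+7+12+15+20 = 61.

61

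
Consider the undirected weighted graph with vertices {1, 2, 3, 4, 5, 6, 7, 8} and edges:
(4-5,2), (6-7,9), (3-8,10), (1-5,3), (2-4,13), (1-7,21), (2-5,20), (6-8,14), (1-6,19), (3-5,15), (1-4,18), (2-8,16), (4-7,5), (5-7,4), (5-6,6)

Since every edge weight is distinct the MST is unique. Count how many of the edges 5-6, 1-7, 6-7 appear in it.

Kruskal: consider edges lightest-first.
4-5 (2): add — endpoints in different components.
1-5 (3): add — endpoints in different components.
5-7 (4): add — endpoints in different components.
4-7 (5): skip — 4 and 7 already connected.
5-6 (6): add — endpoints in different components.
6-7 (9): skip — 6 and 7 already connected.
3-8 (10): add — endpoints in different components.
2-4 (13): add — endpoints in different components.
6-8 (14): add — endpoints in different components.
MST edge set: {4-5, 1-5, 5-7, 5-6, 3-8, 2-4, 6-8}.
Of the listed edges, {5-6} are in the MST → 1.

1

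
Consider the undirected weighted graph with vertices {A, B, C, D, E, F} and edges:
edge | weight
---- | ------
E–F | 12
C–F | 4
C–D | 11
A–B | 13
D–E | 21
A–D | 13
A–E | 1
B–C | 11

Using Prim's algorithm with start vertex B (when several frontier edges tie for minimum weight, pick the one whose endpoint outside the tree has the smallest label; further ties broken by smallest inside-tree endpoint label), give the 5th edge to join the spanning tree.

A-E

Grow the tree from B using Prim:
Step 1: frontier [B–C 11, A–B 13] → take B–C (11); add C.
Step 2: frontier [A–B 13, C–F 4, C–D 11] → take C–F (4); add F.
Step 3: frontier [A–B 13, C–D 11, E–F 12] → take C–D (11); add D.
Step 4: frontier [A–B 13, A–D 13, D–E 21, E–F 12] → take E–F (12); add E.
Step 5: frontier [A–B 13, A–D 13, A–E 1] → take A–E (1); add A.
The 5th edge added is A–E.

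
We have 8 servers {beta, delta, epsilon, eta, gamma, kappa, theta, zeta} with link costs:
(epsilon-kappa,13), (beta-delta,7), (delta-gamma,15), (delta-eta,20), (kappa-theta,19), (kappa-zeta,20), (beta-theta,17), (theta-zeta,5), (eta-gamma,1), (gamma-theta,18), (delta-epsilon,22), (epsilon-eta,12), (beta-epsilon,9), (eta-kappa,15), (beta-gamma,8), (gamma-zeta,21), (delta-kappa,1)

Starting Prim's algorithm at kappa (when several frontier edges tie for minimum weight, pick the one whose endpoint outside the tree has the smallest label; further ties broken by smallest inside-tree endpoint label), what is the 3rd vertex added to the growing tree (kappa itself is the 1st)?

Prim, starting at kappa.
Step 1: cheapest edge leaving the tree is delta-kappa (1); add delta.
Step 2: cheapest edge leaving the tree is beta-delta (7); add beta.
Step 3: cheapest edge leaving the tree is beta-gamma (8); add gamma.
Step 4: cheapest edge leaving the tree is eta-gamma (1); add eta.
Step 5: cheapest edge leaving the tree is beta-epsilon (9); add epsilon.
Step 6: cheapest edge leaving the tree is beta-theta (17); add theta.
Step 7: cheapest edge leaving the tree is theta-zeta (5); add zeta.
Vertex order: kappa, delta, beta, gamma, eta, epsilon, theta, zeta. The 3rd vertex is beta.

beta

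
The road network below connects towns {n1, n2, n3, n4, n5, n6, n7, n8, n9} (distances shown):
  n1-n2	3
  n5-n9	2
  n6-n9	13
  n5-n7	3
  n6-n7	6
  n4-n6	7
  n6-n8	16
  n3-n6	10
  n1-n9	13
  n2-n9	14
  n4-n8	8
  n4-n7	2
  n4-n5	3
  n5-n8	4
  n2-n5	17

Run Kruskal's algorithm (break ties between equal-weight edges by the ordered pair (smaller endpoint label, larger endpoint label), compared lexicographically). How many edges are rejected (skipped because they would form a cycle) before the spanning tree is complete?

3

Kruskal: consider edges lightest-first.
n4-n7 (2): add — endpoints in different components.
n5-n9 (2): add — endpoints in different components.
n1-n2 (3): add — endpoints in different components.
n4-n5 (3): add — endpoints in different components.
n5-n7 (3): skip — n7 and n5 already connected.
n5-n8 (4): add — endpoints in different components.
n6-n7 (6): add — endpoints in different components.
n4-n6 (7): skip — n4 and n6 already connected.
n4-n8 (8): skip — n4 and n8 already connected.
n3-n6 (10): add — endpoints in different components.
n1-n9 (13): add — endpoints in different components.
Edges rejected before the tree was complete: 3.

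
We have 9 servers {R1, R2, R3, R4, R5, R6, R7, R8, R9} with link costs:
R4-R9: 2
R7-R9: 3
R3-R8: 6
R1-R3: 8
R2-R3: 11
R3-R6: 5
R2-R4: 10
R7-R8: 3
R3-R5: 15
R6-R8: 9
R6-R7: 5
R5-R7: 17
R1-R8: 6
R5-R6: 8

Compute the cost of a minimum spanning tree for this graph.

42

Prim, starting at R2.
Step 1: frontier [R2-R4 10, R2-R3 11] → take R2-R4 (10); add R4.
Step 2: frontier [R2-R3 11, R4-R9 2] → take R4-R9 (2); add R9.
Step 3: frontier [R2-R3 11, R7-R9 3] → take R7-R9 (3); add R7.
Step 4: frontier [R2-R3 11, R7-R8 3, R6-R7 5, R5-R7 17] → take R7-R8 (3); add R8.
Step 5: frontier [R2-R3 11, R6-R7 5, R5-R7 17, R1-R8 6, R3-R8 6, R6-R8 9] → take R6-R7 (5); add R6.
Step 6: frontier [R2-R3 11, R3-R6 5, R5-R6 8, R5-R7 17, R1-R8 6, R3-R8 6] → take R3-R6 (5); add R3.
Step 7: frontier [R1-R3 8, R3-R5 15, R5-R6 8, R5-R7 17, R1-R8 6] → take R1-R8 (6); add R1.
Step 8: frontier [R3-R5 15, R5-R6 8, R5-R7 17] → take R5-R6 (8); add R5.
MST edges: R2-R4, R4-R9, R7-R9, R7-R8, R6-R7, R3-R6, R1-R8, R5-R6; total weight 10+2+3+3+5+5+6+8 = 42.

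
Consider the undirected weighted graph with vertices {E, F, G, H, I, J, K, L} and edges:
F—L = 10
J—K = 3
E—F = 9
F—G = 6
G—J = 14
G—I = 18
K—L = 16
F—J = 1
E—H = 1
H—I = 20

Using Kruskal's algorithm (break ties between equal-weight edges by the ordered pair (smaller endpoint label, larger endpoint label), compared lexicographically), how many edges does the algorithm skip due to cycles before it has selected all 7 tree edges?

Sort edges by weight, then run Kruskal:
E—H (1): add — endpoints in different components.
F—J (1): add — endpoints in different components.
J—K (3): add — endpoints in different components.
F—G (6): add — endpoints in different components.
E—F (9): add — endpoints in different components.
F—L (10): add — endpoints in different components.
G—J (14): skip — G and J already connected.
K—L (16): skip — K and L already connected.
G—I (18): add — endpoints in different components.
Edges rejected before the tree was complete: 2.

2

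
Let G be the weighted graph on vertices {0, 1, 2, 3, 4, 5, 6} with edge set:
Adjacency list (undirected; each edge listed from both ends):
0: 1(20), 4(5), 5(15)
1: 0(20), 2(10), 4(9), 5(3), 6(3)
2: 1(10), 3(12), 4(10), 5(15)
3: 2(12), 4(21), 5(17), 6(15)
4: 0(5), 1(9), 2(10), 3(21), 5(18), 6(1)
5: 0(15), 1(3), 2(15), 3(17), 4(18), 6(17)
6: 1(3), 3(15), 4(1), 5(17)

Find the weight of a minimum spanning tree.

Kruskal's algorithm — process edges by increasing weight (ties by edge label):
4–6 (1): add — endpoints in different components.
1–5 (3): add — endpoints in different components.
1–6 (3): add — endpoints in different components.
0–4 (5): add — endpoints in different components.
1–4 (9): skip — 1 and 4 already connected.
1–2 (10): add — endpoints in different components.
2–4 (10): skip — 2 and 4 already connected.
2–3 (12): add — endpoints in different components.
MST edges: 4–6, 1–5, 1–6, 0–4, 1–2, 2–3; total weight 1+3+3+5+10+12 = 34.

34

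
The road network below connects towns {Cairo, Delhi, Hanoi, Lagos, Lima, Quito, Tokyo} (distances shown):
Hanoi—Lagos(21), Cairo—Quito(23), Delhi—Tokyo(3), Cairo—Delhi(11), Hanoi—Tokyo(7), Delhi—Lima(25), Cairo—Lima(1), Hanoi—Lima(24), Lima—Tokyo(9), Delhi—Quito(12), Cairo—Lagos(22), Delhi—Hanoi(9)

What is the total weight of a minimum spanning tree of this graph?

53

Kruskal's algorithm — process edges by increasing weight (ties by edge label):
Cairo—Lima (1): add. Components now {Tokyo} {Quito} {Delhi} {Lagos} {Hanoi} {Cairo,Lima}
Delhi—Tokyo (3): add. Components now {Delhi,Tokyo} {Quito} {Lagos} {Hanoi} {Cairo,Lima}
Hanoi—Tokyo (7): add. Components now {Delhi,Hanoi,Tokyo} {Quito} {Lagos} {Cairo,Lima}
Delhi—Hanoi (9): skip — Delhi and Hanoi already connected.
Lima—Tokyo (9): add. Components now {Cairo,Delhi,Hanoi,Lima,Tokyo} {Quito} {Lagos}
Cairo—Delhi (11): skip — Delhi and Cairo already connected.
Delhi—Quito (12): add. Components now {Cairo,Delhi,Hanoi,Lima,Quito,Tokyo} {Lagos}
Hanoi—Lagos (21): add. Components now {Cairo,Delhi,Hanoi,Lagos,Lima,Quito,Tokyo}
MST edges: Cairo—Lima, Delhi—Tokyo, Hanoi—Tokyo, Lima—Tokyo, Delhi—Quito, Hanoi—Lagos; total weight 1+3+7+9+12+21 = 53.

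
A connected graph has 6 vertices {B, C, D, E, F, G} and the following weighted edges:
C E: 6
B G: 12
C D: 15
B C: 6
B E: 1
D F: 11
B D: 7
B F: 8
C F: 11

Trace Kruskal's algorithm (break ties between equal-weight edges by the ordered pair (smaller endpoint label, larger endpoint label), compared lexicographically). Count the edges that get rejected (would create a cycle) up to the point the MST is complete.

Kruskal's algorithm — process edges by increasing weight (ties by edge label):
B E (1): add — endpoints in different components.
B C (6): add — endpoints in different components.
C E (6): skip — C and E already connected.
B D (7): add — endpoints in different components.
B F (8): add — endpoints in different components.
C F (11): skip — C and F already connected.
D F (11): skip — D and F already connected.
B G (12): add — endpoints in different components.
Edges rejected before the tree was complete: 3.

3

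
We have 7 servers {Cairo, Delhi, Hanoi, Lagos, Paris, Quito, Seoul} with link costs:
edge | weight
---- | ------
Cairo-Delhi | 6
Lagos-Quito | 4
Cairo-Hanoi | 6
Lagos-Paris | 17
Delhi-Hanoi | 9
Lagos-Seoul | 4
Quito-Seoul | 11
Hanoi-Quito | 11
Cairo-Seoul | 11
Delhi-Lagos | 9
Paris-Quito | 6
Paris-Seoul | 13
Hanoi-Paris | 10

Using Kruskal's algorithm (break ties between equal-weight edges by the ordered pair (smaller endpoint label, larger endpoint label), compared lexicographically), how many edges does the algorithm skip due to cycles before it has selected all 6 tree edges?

1

Kruskal's algorithm — process edges by increasing weight (ties by edge label):
Lagos-Quito (4): add — endpoints in different components.
Lagos-Seoul (4): add — endpoints in different components.
Cairo-Delhi (6): add — endpoints in different components.
Cairo-Hanoi (6): add — endpoints in different components.
Paris-Quito (6): add — endpoints in different components.
Delhi-Hanoi (9): skip — Delhi and Hanoi already connected.
Delhi-Lagos (9): add — endpoints in different components.
Edges rejected before the tree was complete: 1.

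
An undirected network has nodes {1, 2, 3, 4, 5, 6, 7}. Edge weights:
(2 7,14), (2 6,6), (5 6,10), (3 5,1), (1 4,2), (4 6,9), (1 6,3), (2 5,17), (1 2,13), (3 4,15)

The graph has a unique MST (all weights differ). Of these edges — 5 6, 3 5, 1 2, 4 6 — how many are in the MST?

Kruskal: consider edges lightest-first.
3 5 (1): add. Components now {1} {2} {3,5} {4} {6} {7}
1 4 (2): add. Components now {1,4} {2} {3,5} {6} {7}
1 6 (3): add. Components now {1,4,6} {2} {3,5} {7}
2 6 (6): add. Components now {1,2,4,6} {3,5} {7}
4 6 (9): skip — 4 and 6 already connected.
5 6 (10): add. Components now {1,2,3,4,5,6} {7}
1 2 (13): skip — 1 and 2 already connected.
2 7 (14): add. Components now {1,2,3,4,5,6,7}
MST edge set: {3 5, 1 4, 1 6, 2 6, 5 6, 2 7}.
Of the listed edges, {5 6, 3 5} are in the MST → 2.

2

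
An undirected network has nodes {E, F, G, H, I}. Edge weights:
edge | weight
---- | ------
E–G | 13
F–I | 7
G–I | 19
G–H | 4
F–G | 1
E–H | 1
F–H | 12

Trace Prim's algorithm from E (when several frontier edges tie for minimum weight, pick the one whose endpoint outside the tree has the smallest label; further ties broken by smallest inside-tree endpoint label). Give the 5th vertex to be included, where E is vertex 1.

I

Prim, starting at E.
Step 1: cheapest edge leaving the tree is E–H (1); add H.
Step 2: cheapest edge leaving the tree is G–H (4); add G.
Step 3: cheapest edge leaving the tree is F–G (1); add F.
Step 4: cheapest edge leaving the tree is F–I (7); add I.
Vertex order: E, H, G, F, I. The 5th vertex is I.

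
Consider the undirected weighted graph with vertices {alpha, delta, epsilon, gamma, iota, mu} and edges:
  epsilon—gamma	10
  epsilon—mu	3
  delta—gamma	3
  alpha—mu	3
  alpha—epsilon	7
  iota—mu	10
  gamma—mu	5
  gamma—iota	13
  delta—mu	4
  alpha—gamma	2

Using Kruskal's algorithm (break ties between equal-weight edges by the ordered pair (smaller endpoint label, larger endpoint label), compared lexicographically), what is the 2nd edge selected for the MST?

Kruskal's algorithm — process edges by increasing weight (ties by edge label):
alpha—gamma (2): add. Components now {alpha,gamma} {mu} {epsilon} {delta} {iota}
alpha—mu (3): add. Components now {alpha,gamma,mu} {epsilon} {delta} {iota}
delta—gamma (3): add. Components now {alpha,delta,gamma,mu} {epsilon} {iota}
epsilon—mu (3): add. Components now {alpha,delta,epsilon,gamma,mu} {iota}
delta—mu (4): skip — mu and delta already connected.
gamma—mu (5): skip — gamma and mu already connected.
alpha—epsilon (7): skip — epsilon and alpha already connected.
epsilon—gamma (10): skip — gamma and epsilon already connected.
iota—mu (10): add. Components now {alpha,delta,epsilon,gamma,iota,mu}
The 2nd edge added is alpha—mu.

alpha-mu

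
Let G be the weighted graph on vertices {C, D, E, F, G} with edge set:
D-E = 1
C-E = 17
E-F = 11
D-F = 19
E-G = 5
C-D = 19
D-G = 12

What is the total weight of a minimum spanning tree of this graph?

Sort edges by weight, then run Kruskal:
D-E (1): add — endpoints in different components.
E-G (5): add — endpoints in different components.
E-F (11): add — endpoints in different components.
D-G (12): skip — D and G already connected.
C-E (17): add — endpoints in different components.
MST edges: D-E, E-G, E-F, C-E; total weight 1+5+11+17 = 34.

34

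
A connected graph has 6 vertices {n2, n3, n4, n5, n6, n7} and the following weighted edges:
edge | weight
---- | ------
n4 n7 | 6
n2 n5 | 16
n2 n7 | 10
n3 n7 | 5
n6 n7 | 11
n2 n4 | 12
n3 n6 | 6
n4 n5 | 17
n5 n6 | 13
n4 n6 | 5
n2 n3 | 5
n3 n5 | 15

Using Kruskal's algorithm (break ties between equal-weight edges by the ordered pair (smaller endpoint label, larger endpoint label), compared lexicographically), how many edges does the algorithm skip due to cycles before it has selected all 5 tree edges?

Kruskal: consider edges lightest-first.
n2 n3 (5): add — endpoints in different components.
n3 n7 (5): add — endpoints in different components.
n4 n6 (5): add — endpoints in different components.
n3 n6 (6): add — endpoints in different components.
n4 n7 (6): skip — n4 and n7 already connected.
n2 n7 (10): skip — n2 and n7 already connected.
n6 n7 (11): skip — n6 and n7 already connected.
n2 n4 (12): skip — n4 and n2 already connected.
n5 n6 (13): add — endpoints in different components.
Edges rejected before the tree was complete: 4.

4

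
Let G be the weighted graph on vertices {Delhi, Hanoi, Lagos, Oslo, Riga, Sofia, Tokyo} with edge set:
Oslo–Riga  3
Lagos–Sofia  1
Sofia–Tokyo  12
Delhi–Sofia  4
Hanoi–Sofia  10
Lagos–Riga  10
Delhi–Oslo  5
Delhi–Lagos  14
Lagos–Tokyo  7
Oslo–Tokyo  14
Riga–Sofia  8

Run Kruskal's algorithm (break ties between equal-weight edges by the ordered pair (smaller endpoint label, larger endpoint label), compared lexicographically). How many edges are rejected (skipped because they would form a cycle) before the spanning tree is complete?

1

Kruskal: consider edges lightest-first.
Lagos–Sofia (1): add — endpoints in different components.
Oslo–Riga (3): add — endpoints in different components.
Delhi–Sofia (4): add — endpoints in different components.
Delhi–Oslo (5): add — endpoints in different components.
Lagos–Tokyo (7): add — endpoints in different components.
Riga–Sofia (8): skip — Riga and Sofia already connected.
Hanoi–Sofia (10): add — endpoints in different components.
Edges rejected before the tree was complete: 1.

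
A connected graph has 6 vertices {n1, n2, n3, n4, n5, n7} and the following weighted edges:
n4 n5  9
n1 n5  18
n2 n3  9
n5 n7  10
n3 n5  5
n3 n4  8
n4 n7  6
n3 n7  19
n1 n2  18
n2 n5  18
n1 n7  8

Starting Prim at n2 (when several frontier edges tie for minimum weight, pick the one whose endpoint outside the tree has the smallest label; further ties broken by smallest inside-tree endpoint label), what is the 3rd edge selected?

Prim's algorithm from n2:
Step 1: frontier [n2 n3 9, n1 n2 18, n2 n5 18] → take n2 n3 (9); add n3.
Step 2: frontier [n1 n2 18, n2 n5 18, n3 n5 5, n3 n4 8, n3 n7 19] → take n3 n5 (5); add n5.
Step 3: frontier [n1 n2 18, n3 n4 8, n3 n7 19, n4 n5 9, n5 n7 10, n1 n5 18] → take n3 n4 (8); add n4.
Step 4: frontier [n1 n2 18, n3 n7 19, n4 n7 6, n5 n7 10, n1 n5 18] → take n4 n7 (6); add n7.
Step 5: frontier [n1 n2 18, n1 n5 18, n1 n7 8] → take n1 n7 (8); add n1.
The 3rd edge added is n3 n4.

n3-n4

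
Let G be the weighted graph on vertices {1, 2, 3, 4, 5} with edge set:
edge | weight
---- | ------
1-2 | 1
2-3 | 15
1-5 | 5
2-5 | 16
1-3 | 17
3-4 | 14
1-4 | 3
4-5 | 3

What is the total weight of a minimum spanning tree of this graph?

Grow the tree from 5 using Prim:
Step 1: cheapest edge leaving the tree is 4-5 (3); add 4.
Step 2: cheapest edge leaving the tree is 1-4 (3); add 1.
Step 3: cheapest edge leaving the tree is 1-2 (1); add 2.
Step 4: cheapest edge leaving the tree is 3-4 (14); add 3.
MST edges: 4-5, 1-4, 1-2, 3-4; total weight 3+3+1+14 = 21.

21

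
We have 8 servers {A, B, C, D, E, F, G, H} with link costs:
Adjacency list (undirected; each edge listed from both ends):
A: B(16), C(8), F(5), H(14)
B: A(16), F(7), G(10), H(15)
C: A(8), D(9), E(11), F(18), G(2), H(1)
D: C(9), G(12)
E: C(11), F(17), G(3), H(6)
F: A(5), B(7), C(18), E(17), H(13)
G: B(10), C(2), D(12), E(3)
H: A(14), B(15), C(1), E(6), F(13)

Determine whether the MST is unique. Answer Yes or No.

Yes

Kruskal's algorithm — process edges by increasing weight (ties by edge label):
C—H (1): add — endpoints in different components.
C—G (2): add — endpoints in different components.
E—G (3): add — endpoints in different components.
A—F (5): add — endpoints in different components.
E—H (6): skip — E and H already connected.
B—F (7): add — endpoints in different components.
A—C (8): add — endpoints in different components.
C—D (9): add — endpoints in different components.
Every non-tree edge has weight strictly greater than the heaviest edge on the tree path between its endpoints, so the MST is unique.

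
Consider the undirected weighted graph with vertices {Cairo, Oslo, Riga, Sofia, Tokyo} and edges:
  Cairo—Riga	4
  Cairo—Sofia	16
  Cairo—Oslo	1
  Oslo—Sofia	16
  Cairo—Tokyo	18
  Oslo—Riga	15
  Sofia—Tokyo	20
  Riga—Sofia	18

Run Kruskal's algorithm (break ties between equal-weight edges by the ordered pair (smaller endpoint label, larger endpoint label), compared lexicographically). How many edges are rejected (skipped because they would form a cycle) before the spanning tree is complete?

2

Kruskal's algorithm — process edges by increasing weight (ties by edge label):
Cairo—Oslo (1): add — endpoints in different components.
Cairo—Riga (4): add — endpoints in different components.
Oslo—Riga (15): skip — Oslo and Riga already connected.
Cairo—Sofia (16): add — endpoints in different components.
Oslo—Sofia (16): skip — Sofia and Oslo already connected.
Cairo—Tokyo (18): add — endpoints in different components.
Edges rejected before the tree was complete: 2.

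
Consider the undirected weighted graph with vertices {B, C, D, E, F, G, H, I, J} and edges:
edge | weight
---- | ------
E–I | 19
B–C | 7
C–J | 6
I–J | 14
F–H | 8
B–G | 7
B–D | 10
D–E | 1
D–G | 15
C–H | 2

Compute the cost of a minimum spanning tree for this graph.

55

Sort edges by weight, then run Kruskal:
D–E (1): add — endpoints in different components.
C–H (2): add — endpoints in different components.
C–J (6): add — endpoints in different components.
B–C (7): add — endpoints in different components.
B–G (7): add — endpoints in different components.
F–H (8): add — endpoints in different components.
B–D (10): add — endpoints in different components.
I–J (14): add — endpoints in different components.
MST edges: D–E, C–H, C–J, B–C, B–G, F–H, B–D, I–J; total weight 1+2+6+7+7+8+10+14 = 55.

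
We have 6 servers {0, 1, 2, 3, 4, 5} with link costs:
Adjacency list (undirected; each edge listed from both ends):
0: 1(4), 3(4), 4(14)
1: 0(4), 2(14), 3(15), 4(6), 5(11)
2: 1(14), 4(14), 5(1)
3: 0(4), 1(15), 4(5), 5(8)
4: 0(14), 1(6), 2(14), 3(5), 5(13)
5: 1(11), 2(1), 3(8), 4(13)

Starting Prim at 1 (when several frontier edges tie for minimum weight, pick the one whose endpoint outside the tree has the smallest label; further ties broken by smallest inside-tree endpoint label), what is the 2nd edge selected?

Prim, starting at 1.
Step 1: frontier [0 1 4, 1 4 6, 1 5 11, 1 2 14, 1 3 15] → take 0 1 (4); add 0.
Step 2: frontier [0 3 4, 0 4 14, 1 4 6, 1 5 11, 1 2 14, 1 3 15] → take 0 3 (4); add 3.
Step 3: frontier [0 4 14, 1 4 6, 1 5 11, 1 2 14, 3 4 5, 3 5 8] → take 3 4 (5); add 4.
Step 4: frontier [1 5 11, 1 2 14, 3 5 8, 4 5 13, 2 4 14] → take 3 5 (8); add 5.
Step 5: frontier [1 2 14, 2 4 14, 2 5 1] → take 2 5 (1); add 2.
The 2nd edge added is 0 3.

0-3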